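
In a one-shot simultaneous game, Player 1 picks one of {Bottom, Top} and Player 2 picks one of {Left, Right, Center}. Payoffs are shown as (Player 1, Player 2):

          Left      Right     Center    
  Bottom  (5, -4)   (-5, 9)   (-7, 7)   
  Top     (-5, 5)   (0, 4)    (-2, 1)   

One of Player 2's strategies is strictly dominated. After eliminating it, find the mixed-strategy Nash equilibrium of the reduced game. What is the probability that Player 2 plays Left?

q = 1/3

Player 2's strategy Center is strictly dominated by Right: 9 > 7 and 4 > 1. Eliminate Center.
Set Player 1's expected payoff from Bottom equal to that from Top:
  Player 1's payoff to Bottom: q·5 + (1−q)·(-5) = 10q - 5
  Player 1's payoff to Top: q·(-5) + (1−q)·0 = -5q
  10q - 5 = -5q  ⇒  15q = 5  ⇒  q = 1/3.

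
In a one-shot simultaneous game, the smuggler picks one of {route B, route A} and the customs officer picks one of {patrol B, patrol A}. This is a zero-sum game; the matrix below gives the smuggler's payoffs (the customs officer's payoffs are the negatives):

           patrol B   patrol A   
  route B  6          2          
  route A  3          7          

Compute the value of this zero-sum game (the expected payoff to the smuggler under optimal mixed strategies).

The smuggler's indifference between route B and route A determines the customs officer's mixing probability q:
  the smuggler's expected payoff from route B: q·6 + (1−q)·2 = 4q + 2
  the smuggler's expected payoff from route A: q·3 + (1−q)·7 = -4q + 7
  4q + 2 = -4q + 7  ⇒  8q = 5  ⇒  q = 5/8.
The value is the smuggler's expected payoff against this mix (using route B): (5/8)·6 + (3/8)·2 = 9/2.

v = 9/2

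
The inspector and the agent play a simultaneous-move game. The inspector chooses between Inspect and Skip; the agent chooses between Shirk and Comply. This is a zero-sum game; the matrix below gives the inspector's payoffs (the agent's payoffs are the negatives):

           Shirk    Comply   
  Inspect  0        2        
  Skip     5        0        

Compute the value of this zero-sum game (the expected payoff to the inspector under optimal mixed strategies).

For the inspector to be willing to mix, the inspector must be indifferent between Inspect and Skip, which pins down the agent's mix.
  the inspector's expected payoff from Inspect: q·0 + (1−q)·2 = -2q + 2
  the inspector's expected payoff from Skip: q·5 + (1−q)·0 = 5q
  -2q + 2 = 5q  ⇒  -7q = -2  ⇒  q = 2/7.
The value is the inspector's expected payoff against this mix (using Inspect): (2/7)·0 + (5/7)·2 = 10/7.

v = 10/7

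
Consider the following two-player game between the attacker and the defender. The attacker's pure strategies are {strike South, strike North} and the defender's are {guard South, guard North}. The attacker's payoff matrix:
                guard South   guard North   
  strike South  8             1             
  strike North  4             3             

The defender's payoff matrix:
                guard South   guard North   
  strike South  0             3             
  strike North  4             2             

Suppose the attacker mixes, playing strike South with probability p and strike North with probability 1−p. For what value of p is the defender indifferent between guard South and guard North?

p = 2/5

Set the defender's expected payoff from guard South equal to that from guard North:
  the defender's payoff to guard South: p·0 + (1−p)·4 = -4p + 4
  the defender's payoff to guard North: p·3 + (1−p)·2 = p + 2
  -4p + 4 = p + 2  ⇒  -5p = -2  ⇒  p = 2/5.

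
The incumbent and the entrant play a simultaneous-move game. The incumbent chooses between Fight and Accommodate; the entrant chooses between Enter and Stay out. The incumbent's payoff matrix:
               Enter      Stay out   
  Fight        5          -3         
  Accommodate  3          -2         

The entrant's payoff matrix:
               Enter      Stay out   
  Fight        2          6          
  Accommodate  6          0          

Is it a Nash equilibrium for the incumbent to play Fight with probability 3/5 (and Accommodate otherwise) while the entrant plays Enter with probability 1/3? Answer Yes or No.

Check the entrant's indifference given the incumbent's mix p = 3/5:
  payoff from Enter = 18/5; payoff from Stay out = 18/5 — equal.
Check the incumbent's indifference given the entrant's mix q = 1/3:
  payoff from Fight = -1/3; payoff from Accommodate = -1/3 — equal.
Both players are indifferent, so neither can profitably deviate.

Yes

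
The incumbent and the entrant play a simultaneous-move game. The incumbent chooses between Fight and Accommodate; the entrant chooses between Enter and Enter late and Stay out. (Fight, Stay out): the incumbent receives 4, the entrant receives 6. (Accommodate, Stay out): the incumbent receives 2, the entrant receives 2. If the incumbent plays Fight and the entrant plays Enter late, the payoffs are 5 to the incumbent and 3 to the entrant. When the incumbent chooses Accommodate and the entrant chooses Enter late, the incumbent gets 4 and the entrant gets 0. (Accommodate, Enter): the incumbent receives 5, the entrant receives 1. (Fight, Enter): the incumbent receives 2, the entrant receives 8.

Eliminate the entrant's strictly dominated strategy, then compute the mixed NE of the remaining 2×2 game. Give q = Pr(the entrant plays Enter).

The entrant's strategy Enter late is strictly dominated by Stay out: 6 > 3 and 2 > 0. Eliminate Enter late.
In a mixed equilibrium the incumbent is indifferent between Fight and Accommodate; this condition fixes q.
  the incumbent's payoff to Fight: q·2 + (1−q)·4 = -2q + 4
  the incumbent's payoff to Accommodate: q·5 + (1−q)·2 = 3q + 2
  -2q + 4 = 3q + 2  ⇒  -5q = -2  ⇒  q = 2/5.

q = 2/5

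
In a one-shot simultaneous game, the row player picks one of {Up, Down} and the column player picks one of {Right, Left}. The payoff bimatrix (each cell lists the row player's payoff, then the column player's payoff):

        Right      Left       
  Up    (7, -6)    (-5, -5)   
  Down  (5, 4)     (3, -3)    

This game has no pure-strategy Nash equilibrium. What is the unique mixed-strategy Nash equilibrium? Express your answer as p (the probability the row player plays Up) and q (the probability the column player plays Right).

p = 7/8, q = 4/5

For the column player to be willing to mix, the column player must be indifferent between Right and Left, which pins down the row player's mix.
  the column player's payoff from Right: p·(-6) + (1−p)·4 = -10p + 4
  the column player's payoff from Left: p·(-5) + (1−p)·(-3) = -2p - 3
  -10p + 4 = -2p - 3  ⇒  -8p = -7  ⇒  p = 7/8.
In a mixed equilibrium the row player is indifferent between Up and Down; this condition fixes q.
  the row player's payoff to Up: q·7 + (1−q)·(-5) = 12q - 5
  the row player's payoff to Down: q·5 + (1−q)·3 = 2q + 3
  12q - 5 = 2q + 3  ⇒  10q = 8  ⇒  q = 4/5.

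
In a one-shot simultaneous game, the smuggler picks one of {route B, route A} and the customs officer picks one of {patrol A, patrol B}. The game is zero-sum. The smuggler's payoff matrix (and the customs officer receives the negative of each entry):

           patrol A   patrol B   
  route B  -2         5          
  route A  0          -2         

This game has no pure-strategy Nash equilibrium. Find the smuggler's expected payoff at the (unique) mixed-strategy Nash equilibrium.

-4/9

The smuggler's indifference between route B and route A determines the customs officer's mixing probability q:
  the smuggler's expected payoff from route B: q·(-2) + (1−q)·5 = -7q + 5
  the smuggler's expected payoff from route A: q·0 + (1−q)·(-2) = 2q - 2
  -7q + 5 = 2q - 2  ⇒  -9q = -7  ⇒  q = 7/9.
At equilibrium the smuggler is indifferent across rows, so the smuggler's payoff equals the payoff from route B: (7/9)·(-2) + (2/9)·5 = -4/9.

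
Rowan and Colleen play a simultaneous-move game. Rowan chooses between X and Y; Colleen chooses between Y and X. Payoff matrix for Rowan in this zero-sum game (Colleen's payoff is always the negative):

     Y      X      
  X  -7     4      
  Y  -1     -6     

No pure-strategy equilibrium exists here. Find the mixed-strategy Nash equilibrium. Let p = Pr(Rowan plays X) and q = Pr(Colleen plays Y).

p = 5/16, q = 5/8

Colleen's indifference between Y and X determines Rowan's mixing probability p:
  Colleen's payoff to Y: p·7 + (1−p)·1 = 6p + 1
  Colleen's payoff to X: p·(-4) + (1−p)·6 = -10p + 6
  6p + 1 = -10p + 6  ⇒  16p = 5  ⇒  p = 5/16.
In a mixed equilibrium Rowan is indifferent between X and Y; this condition fixes q.
  Rowan's payoff from X: q·(-7) + (1−q)·4 = -11q + 4
  Rowan's payoff from Y: q·(-1) + (1−q)·(-6) = 5q - 6
  -11q + 4 = 5q - 6  ⇒  -16q = -10  ⇒  q = 5/8.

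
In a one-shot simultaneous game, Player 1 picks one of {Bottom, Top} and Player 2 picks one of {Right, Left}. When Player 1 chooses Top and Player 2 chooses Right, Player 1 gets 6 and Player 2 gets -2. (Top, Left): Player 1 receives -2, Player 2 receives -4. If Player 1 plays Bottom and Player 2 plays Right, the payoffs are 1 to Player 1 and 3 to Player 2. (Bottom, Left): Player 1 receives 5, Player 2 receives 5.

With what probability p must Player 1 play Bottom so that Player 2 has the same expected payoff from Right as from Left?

In a mixed equilibrium Player 2 is indifferent between Right and Left; this condition fixes p.
  Player 2's expected payoff from Right: p·3 + (1−p)·(-2) = 5p - 2
  Player 2's expected payoff from Left: p·5 + (1−p)·(-4) = 9p - 4
  5p - 2 = 9p - 4  ⇒  -4p = -2  ⇒  p = 1/2.

p = 1/2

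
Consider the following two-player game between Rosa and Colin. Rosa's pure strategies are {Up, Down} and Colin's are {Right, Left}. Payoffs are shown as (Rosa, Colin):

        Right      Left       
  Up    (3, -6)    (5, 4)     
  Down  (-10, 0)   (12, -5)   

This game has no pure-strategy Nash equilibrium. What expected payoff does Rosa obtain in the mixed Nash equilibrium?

43/10

Set Rosa's expected payoff from Up equal to that from Down:
  Rosa's payoff from Up: q·3 + (1−q)·5 = -2q + 5
  Rosa's payoff from Down: q·(-10) + (1−q)·12 = -22q + 12
  -2q + 5 = -22q + 12  ⇒  20q = 7  ⇒  q = 7/20.
At equilibrium Rosa is indifferent across rows, so Rosa's payoff equals the payoff from Up: (7/20)·3 + (13/20)·5 = 43/10.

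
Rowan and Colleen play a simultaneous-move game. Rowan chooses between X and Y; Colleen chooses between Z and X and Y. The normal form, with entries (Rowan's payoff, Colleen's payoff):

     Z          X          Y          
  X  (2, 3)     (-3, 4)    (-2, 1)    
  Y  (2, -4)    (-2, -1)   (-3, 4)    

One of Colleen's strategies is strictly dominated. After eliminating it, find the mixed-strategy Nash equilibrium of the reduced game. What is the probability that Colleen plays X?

q = 1/2

Colleen's strategy Z is strictly dominated by X: 4 > 3 and -1 > -4. Eliminate Z.
Colleen's mix must leave Rowan indifferent between X and Y.
  Rowan's payoff to X: q·(-3) + (1−q)·(-2) = -q - 2
  Rowan's payoff to Y: q·(-2) + (1−q)·(-3) = q - 3
  -q - 2 = q - 3  ⇒  -2q = -1  ⇒  q = 1/2.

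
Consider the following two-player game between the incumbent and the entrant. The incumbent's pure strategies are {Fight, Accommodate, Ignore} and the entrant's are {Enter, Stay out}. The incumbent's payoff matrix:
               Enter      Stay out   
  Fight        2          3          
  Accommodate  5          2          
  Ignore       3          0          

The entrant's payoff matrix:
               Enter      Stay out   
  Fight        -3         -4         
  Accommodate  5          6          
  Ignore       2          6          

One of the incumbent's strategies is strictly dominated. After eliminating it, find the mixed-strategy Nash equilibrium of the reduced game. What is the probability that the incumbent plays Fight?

The incumbent's strategy Ignore is strictly dominated by Accommodate: 5 > 3 and 2 > 0. Eliminate Ignore.
The entrant's indifference between Enter and Stay out determines the incumbent's mixing probability p:
  the entrant's payoff to Enter: p·(-3) + (1−p)·5 = -8p + 5
  the entrant's payoff to Stay out: p·(-4) + (1−p)·6 = -10p + 6
  -8p + 5 = -10p + 6  ⇒  2p = 1  ⇒  p = 1/2.

p = 1/2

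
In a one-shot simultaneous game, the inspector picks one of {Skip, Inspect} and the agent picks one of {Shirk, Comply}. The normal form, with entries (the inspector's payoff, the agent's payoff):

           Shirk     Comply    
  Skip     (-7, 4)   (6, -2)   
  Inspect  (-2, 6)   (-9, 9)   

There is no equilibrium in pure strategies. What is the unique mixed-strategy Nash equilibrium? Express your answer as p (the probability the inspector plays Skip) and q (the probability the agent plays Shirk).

p = 1/3, q = 3/4

The inspector's mix must leave the agent indifferent between Shirk and Comply.
  the agent's payoff to Shirk: p·4 + (1−p)·6 = -2p + 6
  the agent's payoff to Comply: p·(-2) + (1−p)·9 = -11p + 9
  -2p + 6 = -11p + 9  ⇒  9p = 3  ⇒  p = 1/3.
In a mixed equilibrium the inspector is indifferent between Skip and Inspect; this condition fixes q.
  the inspector's payoff to Skip: q·(-7) + (1−q)·6 = -13q + 6
  the inspector's payoff to Inspect: q·(-2) + (1−q)·(-9) = 7q - 9
  -13q + 6 = 7q - 9  ⇒  -20q = -15  ⇒  q = 3/4.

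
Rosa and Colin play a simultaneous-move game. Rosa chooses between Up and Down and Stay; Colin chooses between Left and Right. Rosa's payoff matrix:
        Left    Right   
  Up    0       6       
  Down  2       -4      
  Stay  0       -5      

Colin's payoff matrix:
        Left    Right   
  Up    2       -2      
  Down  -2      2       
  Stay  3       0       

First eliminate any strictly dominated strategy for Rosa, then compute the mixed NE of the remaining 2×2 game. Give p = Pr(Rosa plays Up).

Rosa's strategy Stay is strictly dominated by Down: 2 > 0 and -4 > -5. Eliminate Stay.
Set Colin's expected payoff from Left equal to that from Right:
  Colin's payoff from Left: p·2 + (1−p)·(-2) = 4p - 2
  Colin's payoff from Right: p·(-2) + (1−p)·2 = -4p + 2
  4p - 2 = -4p + 2  ⇒  8p = 4  ⇒  p = 1/2.

p = 1/2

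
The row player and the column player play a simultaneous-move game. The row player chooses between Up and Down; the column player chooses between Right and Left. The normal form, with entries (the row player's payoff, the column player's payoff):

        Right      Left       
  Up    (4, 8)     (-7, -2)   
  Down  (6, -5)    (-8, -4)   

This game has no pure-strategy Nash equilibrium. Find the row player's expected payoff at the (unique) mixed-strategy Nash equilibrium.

-10/3

The row player's indifference between Up and Down determines the column player's mixing probability q:
  the row player's expected payoff from Up: q·4 + (1−q)·(-7) = 11q - 7
  the row player's expected payoff from Down: q·6 + (1−q)·(-8) = 14q - 8
  11q - 7 = 14q - 8  ⇒  -3q = -1  ⇒  q = 1/3.
At equilibrium the row player is indifferent across rows, so the row player's payoff equals the payoff from Up: (1/3)·4 + (2/3)·(-7) = -10/3.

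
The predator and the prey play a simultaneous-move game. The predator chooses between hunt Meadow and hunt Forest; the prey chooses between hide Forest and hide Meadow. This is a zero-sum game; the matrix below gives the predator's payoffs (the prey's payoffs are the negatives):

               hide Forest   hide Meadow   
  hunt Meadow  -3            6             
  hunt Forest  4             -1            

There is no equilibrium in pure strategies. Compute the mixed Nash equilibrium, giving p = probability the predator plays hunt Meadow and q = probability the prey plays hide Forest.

The predator's mix must leave the prey indifferent between hide Forest and hide Meadow.
  the prey's payoff from hide Forest: p·3 + (1−p)·(-4) = 7p - 4
  the prey's payoff from hide Meadow: p·(-6) + (1−p)·1 = -7p + 1
  7p - 4 = -7p + 1  ⇒  14p = 5  ⇒  p = 5/14.
For the predator to be willing to mix, the predator must be indifferent between hunt Meadow and hunt Forest, which pins down the prey's mix.
  the predator's payoff to hunt Meadow: q·(-3) + (1−q)·6 = -9q + 6
  the predator's payoff to hunt Forest: q·4 + (1−q)·(-1) = 5q - 1
  -9q + 6 = 5q - 1  ⇒  -14q = -7  ⇒  q = 1/2.

p = 5/14, q = 1/2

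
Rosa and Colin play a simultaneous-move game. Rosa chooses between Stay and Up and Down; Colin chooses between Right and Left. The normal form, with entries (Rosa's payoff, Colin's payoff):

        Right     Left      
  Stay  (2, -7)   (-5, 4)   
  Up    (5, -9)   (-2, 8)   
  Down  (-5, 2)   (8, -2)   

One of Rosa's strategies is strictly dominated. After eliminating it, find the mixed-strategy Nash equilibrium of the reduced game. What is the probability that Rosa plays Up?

p = 4/21

Rosa's strategy Stay is strictly dominated by Up: 5 > 2 and -2 > -5. Eliminate Stay.
For Colin to be willing to mix, Colin must be indifferent between Right and Left, which pins down Rosa's mix.
  Colin's expected payoff from Right: p·(-9) + (1−p)·2 = -11p + 2
  Colin's expected payoff from Left: p·8 + (1−p)·(-2) = 10p - 2
  -11p + 2 = 10p - 2  ⇒  -21p = -4  ⇒  p = 4/21.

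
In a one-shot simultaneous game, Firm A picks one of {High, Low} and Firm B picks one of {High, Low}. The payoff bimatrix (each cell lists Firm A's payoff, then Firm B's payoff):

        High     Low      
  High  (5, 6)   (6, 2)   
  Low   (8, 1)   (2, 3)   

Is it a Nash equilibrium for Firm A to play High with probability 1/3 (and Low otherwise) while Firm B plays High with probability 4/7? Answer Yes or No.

Yes

Check Firm B's indifference given Firm A's mix p = 1/3:
  payoff from High = 8/3; payoff from Low = 8/3 — equal.
Check Firm A's indifference given Firm B's mix q = 4/7:
  payoff from High = 38/7; payoff from Low = 38/7 — equal.
Both players are indifferent, so neither can profitably deviate.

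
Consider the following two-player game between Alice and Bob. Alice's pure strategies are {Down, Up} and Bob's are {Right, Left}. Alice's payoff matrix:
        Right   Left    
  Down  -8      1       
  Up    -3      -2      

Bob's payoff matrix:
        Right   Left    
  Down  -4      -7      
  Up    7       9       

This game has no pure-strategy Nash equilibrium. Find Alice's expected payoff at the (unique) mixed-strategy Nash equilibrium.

-19/8

Bob's mix must leave Alice indifferent between Down and Up.
  Alice's payoff from Down: q·(-8) + (1−q)·1 = -9q + 1
  Alice's payoff from Up: q·(-3) + (1−q)·(-2) = -q - 2
  -9q + 1 = -q - 2  ⇒  -8q = -3  ⇒  q = 3/8.
At equilibrium Alice is indifferent across rows, so Alice's payoff equals the payoff from Down: (3/8)·(-8) + (5/8)·1 = -19/8.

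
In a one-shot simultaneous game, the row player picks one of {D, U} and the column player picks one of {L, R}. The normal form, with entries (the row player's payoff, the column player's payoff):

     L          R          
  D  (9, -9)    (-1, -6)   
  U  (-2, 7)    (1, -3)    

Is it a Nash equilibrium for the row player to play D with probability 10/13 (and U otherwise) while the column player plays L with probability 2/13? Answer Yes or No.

Check the column player's indifference given the row player's mix p = 10/13:
  payoff from L = -69/13; payoff from R = -69/13 — equal.
Check the row player's indifference given the column player's mix q = 2/13:
  payoff from D = 7/13; payoff from U = 7/13 — equal.
Both players are indifferent, so neither can profitably deviate.

Yes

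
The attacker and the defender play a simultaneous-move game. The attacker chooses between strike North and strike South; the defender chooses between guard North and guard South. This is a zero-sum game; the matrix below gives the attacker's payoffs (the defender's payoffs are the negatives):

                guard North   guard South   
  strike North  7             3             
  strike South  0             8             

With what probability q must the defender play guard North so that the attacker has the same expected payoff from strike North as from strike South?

For the attacker to be willing to mix, the attacker must be indifferent between strike North and strike South, which pins down the defender's mix.
  the attacker's expected payoff from strike North: q·7 + (1−q)·3 = 4q + 3
  the attacker's expected payoff from strike South: q·0 + (1−q)·8 = -8q + 8
  4q + 3 = -8q + 8  ⇒  12q = 5  ⇒  q = 5/12.

q = 5/12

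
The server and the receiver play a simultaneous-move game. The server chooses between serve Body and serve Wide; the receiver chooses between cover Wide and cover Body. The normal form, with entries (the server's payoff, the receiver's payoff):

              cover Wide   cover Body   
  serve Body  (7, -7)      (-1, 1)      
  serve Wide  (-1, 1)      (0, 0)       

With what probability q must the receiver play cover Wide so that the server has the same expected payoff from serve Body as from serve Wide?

q = 1/9

The receiver's mix must leave the server indifferent between serve Body and serve Wide.
  the server's payoff from serve Body: q·7 + (1−q)·(-1) = 8q - 1
  the server's payoff from serve Wide: q·(-1) + (1−q)·0 = -q
  8q - 1 = -q  ⇒  9q = 1  ⇒  q = 1/9.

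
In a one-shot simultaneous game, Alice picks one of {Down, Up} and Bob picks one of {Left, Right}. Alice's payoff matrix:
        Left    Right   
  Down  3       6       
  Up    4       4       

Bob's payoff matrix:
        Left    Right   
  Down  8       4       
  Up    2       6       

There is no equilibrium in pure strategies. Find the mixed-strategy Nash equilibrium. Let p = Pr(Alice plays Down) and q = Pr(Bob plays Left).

In a mixed equilibrium Bob is indifferent between Left and Right; this condition fixes p.
  Bob's payoff to Left: p·8 + (1−p)·2 = 6p + 2
  Bob's payoff to Right: p·4 + (1−p)·6 = -2p + 6
  6p + 2 = -2p + 6  ⇒  8p = 4  ⇒  p = 1/2.
Set Alice's expected payoff from Down equal to that from Up:
  Alice's payoff from Down: q·3 + (1−q)·6 = -3q + 6
  Alice's payoff from Up: q·4 + (1−q)·4 = 4
  -3q + 6 = 4  ⇒  -3q = -2  ⇒  q = 2/3.

p = 1/2, q = 2/3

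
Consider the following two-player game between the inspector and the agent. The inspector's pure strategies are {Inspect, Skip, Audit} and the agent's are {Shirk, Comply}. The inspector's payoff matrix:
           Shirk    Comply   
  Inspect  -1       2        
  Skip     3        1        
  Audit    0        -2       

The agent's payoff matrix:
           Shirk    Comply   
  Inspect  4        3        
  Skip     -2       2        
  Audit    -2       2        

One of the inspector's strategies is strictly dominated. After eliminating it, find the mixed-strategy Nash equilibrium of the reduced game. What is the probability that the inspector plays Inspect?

The inspector's strategy Audit is strictly dominated by Skip: 3 > 0 and 1 > -2. Eliminate Audit.
For the agent to be willing to mix, the agent must be indifferent between Shirk and Comply, which pins down the inspector's mix.
  the agent's payoff from Shirk: p·4 + (1−p)·(-2) = 6p - 2
  the agent's payoff from Comply: p·3 + (1−p)·2 = p + 2
  6p - 2 = p + 2  ⇒  5p = 4  ⇒  p = 4/5.

p = 4/5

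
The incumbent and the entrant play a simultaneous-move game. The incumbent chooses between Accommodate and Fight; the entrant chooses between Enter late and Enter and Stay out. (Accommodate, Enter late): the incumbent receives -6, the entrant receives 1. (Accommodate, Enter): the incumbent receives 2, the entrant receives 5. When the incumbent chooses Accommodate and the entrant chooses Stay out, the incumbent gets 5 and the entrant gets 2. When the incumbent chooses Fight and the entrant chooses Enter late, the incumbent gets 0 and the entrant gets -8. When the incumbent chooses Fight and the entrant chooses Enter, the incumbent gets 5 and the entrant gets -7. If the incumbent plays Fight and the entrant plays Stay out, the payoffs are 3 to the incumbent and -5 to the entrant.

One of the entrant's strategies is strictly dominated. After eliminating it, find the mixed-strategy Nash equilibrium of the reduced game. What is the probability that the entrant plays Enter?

The entrant's strategy Enter late is strictly dominated by Stay out: 2 > 1 and -5 > -8. Eliminate Enter late.
Set the incumbent's expected payoff from Accommodate equal to that from Fight:
  the incumbent's expected payoff from Accommodate: q·2 + (1−q)·5 = -3q + 5
  the incumbent's expected payoff from Fight: q·5 + (1−q)·3 = 2q + 3
  -3q + 5 = 2q + 3  ⇒  -5q = -2  ⇒  q = 2/5.

q = 2/5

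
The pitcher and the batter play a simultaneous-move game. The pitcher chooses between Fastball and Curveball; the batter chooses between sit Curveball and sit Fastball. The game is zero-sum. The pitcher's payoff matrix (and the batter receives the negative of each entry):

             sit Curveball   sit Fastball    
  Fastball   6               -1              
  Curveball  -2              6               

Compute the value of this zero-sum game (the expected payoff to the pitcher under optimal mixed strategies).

The pitcher's indifference between Fastball and Curveball determines the batter's mixing probability q:
  the pitcher's payoff to Fastball: q·6 + (1−q)·(-1) = 7q - 1
  the pitcher's payoff to Curveball: q·(-2) + (1−q)·6 = -8q + 6
  7q - 1 = -8q + 6  ⇒  15q = 7  ⇒  q = 7/15.
The value is the pitcher's expected payoff against this mix (using Fastball): (7/15)·6 + (8/15)·(-1) = 34/15.

v = 34/15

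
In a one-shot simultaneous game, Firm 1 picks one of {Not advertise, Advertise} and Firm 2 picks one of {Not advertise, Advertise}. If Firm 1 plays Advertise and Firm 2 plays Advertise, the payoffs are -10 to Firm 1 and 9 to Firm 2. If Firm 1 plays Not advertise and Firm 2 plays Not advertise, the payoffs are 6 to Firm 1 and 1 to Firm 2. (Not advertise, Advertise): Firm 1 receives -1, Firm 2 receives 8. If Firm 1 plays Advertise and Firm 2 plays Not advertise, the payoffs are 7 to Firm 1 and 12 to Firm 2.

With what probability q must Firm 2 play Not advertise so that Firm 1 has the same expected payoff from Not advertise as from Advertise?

Set Firm 1's expected payoff from Not advertise equal to that from Advertise:
  Firm 1's payoff to Not advertise: q·6 + (1−q)·(-1) = 7q - 1
  Firm 1's payoff to Advertise: q·7 + (1−q)·(-10) = 17q - 10
  7q - 1 = 17q - 10  ⇒  -10q = -9  ⇒  q = 9/10.

q = 9/10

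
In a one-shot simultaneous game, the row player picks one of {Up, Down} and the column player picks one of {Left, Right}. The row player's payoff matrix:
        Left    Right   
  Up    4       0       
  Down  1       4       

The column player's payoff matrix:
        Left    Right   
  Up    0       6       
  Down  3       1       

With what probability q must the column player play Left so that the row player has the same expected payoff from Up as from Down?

The column player's mix must leave the row player indifferent between Up and Down.
  the row player's expected payoff from Up: q·4 + (1−q)·0 = 4q
  the row player's expected payoff from Down: q·1 + (1−q)·4 = -3q + 4
  4q = -3q + 4  ⇒  7q = 4  ⇒  q = 4/7.

q = 4/7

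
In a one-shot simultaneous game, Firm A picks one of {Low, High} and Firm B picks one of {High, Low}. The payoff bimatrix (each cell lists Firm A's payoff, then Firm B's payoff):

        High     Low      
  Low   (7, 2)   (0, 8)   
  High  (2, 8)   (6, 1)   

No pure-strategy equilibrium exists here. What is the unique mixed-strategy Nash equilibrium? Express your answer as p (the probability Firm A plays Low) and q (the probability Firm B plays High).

p = 7/13, q = 6/11

Firm B's indifference between High and Low determines Firm A's mixing probability p:
  Firm B's payoff to High: p·2 + (1−p)·8 = -6p + 8
  Firm B's payoff to Low: p·8 + (1−p)·1 = 7p + 1
  -6p + 8 = 7p + 1  ⇒  -13p = -7  ⇒  p = 7/13.
Firm B's mix must leave Firm A indifferent between Low and High.
  Firm A's payoff from Low: q·7 + (1−q)·0 = 7q
  Firm A's payoff from High: q·2 + (1−q)·6 = -4q + 6
  7q = -4q + 6  ⇒  11q = 6  ⇒  q = 6/11.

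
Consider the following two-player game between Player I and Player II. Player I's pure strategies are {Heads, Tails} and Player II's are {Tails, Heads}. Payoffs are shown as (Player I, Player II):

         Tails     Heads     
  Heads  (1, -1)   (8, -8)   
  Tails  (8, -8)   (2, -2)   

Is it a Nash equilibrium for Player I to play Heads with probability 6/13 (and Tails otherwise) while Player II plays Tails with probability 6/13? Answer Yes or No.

Yes

Check Player II's indifference given Player I's mix p = 6/13:
  payoff from Tails = -62/13; payoff from Heads = -62/13 — equal.
Check Player I's indifference given Player II's mix q = 6/13:
  payoff from Heads = 62/13; payoff from Tails = 62/13 — equal.
Both players are indifferent, so neither can profitably deviate.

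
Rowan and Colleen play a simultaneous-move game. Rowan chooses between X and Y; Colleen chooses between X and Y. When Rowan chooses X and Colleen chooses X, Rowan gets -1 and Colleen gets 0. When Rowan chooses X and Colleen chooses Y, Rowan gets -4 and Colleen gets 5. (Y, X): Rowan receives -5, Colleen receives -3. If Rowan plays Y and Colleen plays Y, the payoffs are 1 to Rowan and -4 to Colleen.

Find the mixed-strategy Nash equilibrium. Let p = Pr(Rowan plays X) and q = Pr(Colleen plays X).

p = 1/6, q = 5/9

In a mixed equilibrium Colleen is indifferent between X and Y; this condition fixes p.
  Colleen's payoff from X: p·0 + (1−p)·(-3) = 3p - 3
  Colleen's payoff from Y: p·5 + (1−p)·(-4) = 9p - 4
  3p - 3 = 9p - 4  ⇒  -6p = -1  ⇒  p = 1/6.
Rowan's indifference between X and Y determines Colleen's mixing probability q:
  Rowan's payoff to X: q·(-1) + (1−q)·(-4) = 3q - 4
  Rowan's payoff to Y: q·(-5) + (1−q)·1 = -6q + 1
  3q - 4 = -6q + 1  ⇒  9q = 5  ⇒  q = 5/9.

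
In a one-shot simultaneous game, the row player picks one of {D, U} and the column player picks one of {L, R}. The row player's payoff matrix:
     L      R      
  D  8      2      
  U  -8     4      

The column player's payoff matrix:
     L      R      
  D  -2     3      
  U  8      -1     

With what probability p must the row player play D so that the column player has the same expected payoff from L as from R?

In a mixed equilibrium the column player is indifferent between L and R; this condition fixes p.
  the column player's expected payoff from L: p·(-2) + (1−p)·8 = -10p + 8
  the column player's expected payoff from R: p·3 + (1−p)·(-1) = 4p - 1
  -10p + 8 = 4p - 1  ⇒  -14p = -9  ⇒  p = 9/14.

p = 9/14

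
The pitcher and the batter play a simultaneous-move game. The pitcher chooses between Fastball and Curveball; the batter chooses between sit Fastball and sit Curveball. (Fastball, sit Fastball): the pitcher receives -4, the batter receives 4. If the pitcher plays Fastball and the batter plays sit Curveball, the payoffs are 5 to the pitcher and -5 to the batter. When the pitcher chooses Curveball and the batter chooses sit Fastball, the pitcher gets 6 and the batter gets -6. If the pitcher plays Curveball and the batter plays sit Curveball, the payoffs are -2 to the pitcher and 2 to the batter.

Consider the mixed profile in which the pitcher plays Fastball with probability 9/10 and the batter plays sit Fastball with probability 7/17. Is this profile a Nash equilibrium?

No

Given the pitcher's mix p = 9/10, the batter's payoff from sit Fastball is 3 but from sit Curveball is -43/10. The batter strictly prefers sit Fastball, so the batter would not mix.
So the proposed profile is not a Nash equilibrium.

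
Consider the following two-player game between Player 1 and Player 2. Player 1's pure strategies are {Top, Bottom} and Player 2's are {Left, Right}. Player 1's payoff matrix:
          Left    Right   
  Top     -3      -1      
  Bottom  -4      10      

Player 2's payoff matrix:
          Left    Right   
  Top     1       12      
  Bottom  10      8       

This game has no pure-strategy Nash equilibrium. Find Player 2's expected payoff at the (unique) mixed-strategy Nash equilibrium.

112/13

Set Player 2's expected payoff from Left equal to that from Right:
  Player 2's payoff to Left: p·1 + (1−p)·10 = -9p + 10
  Player 2's payoff to Right: p·12 + (1−p)·8 = 4p + 8
  -9p + 10 = 4p + 8  ⇒  -13p = -2  ⇒  p = 2/13.
At equilibrium Player 2 is indifferent across columns, so Player 2's payoff equals the payoff from Left: (2/13)·1 + (11/13)·10 = 112/13.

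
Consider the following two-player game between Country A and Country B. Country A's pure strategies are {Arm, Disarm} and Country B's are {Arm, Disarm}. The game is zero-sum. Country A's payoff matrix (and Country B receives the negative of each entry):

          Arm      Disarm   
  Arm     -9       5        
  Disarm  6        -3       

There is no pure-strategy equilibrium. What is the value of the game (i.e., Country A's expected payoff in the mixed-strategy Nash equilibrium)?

v = 3/23

For Country A to be willing to mix, Country A must be indifferent between Arm and Disarm, which pins down Country B's mix.
  Country A's payoff from Arm: q·(-9) + (1−q)·5 = -14q + 5
  Country A's payoff from Disarm: q·6 + (1−q)·(-3) = 9q - 3
  -14q + 5 = 9q - 3  ⇒  -23q = -8  ⇒  q = 8/23.
The value is Country A's expected payoff against this mix (using Arm): (8/23)·(-9) + (15/23)·5 = 3/23.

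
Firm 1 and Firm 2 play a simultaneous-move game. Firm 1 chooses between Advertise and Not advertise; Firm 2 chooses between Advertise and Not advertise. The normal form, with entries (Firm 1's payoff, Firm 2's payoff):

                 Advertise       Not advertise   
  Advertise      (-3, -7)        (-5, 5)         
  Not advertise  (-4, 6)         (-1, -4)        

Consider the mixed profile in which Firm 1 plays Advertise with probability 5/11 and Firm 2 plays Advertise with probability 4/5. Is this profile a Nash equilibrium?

Check Firm 2's indifference given Firm 1's mix p = 5/11:
  payoff from Advertise = 1/11; payoff from Not advertise = 1/11 — equal.
Check Firm 1's indifference given Firm 2's mix q = 4/5:
  payoff from Advertise = -17/5; payoff from Not advertise = -17/5 — equal.
Both players are indifferent, so neither can profitably deviate.

Yes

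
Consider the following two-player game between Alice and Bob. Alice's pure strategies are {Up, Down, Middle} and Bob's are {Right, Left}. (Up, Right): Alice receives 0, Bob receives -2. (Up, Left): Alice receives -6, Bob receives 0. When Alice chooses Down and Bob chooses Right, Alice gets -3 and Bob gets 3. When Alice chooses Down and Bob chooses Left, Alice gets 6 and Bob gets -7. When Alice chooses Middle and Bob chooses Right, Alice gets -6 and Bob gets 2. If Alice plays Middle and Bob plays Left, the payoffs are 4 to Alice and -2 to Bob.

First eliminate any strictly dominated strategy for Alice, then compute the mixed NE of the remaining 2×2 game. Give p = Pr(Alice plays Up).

p = 5/6

Alice's strategy Middle is strictly dominated by Down: -3 > -6 and 6 > 4. Eliminate Middle.
Alice's mix must leave Bob indifferent between Right and Left.
  Bob's payoff to Right: p·(-2) + (1−p)·3 = -5p + 3
  Bob's payoff to Left: p·0 + (1−p)·(-7) = 7p - 7
  -5p + 3 = 7p - 7  ⇒  -12p = -10  ⇒  p = 5/6.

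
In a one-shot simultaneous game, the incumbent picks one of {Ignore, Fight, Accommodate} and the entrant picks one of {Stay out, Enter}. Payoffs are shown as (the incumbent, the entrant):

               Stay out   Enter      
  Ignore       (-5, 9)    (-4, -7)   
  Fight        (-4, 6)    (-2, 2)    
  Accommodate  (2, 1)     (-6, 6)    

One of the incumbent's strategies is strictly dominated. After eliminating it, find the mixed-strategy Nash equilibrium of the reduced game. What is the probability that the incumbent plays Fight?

p = 5/9

The incumbent's strategy Ignore is strictly dominated by Fight: -4 > -5 and -2 > -4. Eliminate Ignore.
The incumbent's mix must leave the entrant indifferent between Stay out and Enter.
  the entrant's payoff from Stay out: p·6 + (1−p)·1 = 5p + 1
  the entrant's payoff from Enter: p·2 + (1−p)·6 = -4p + 6
  5p + 1 = -4p + 6  ⇒  9p = 5  ⇒  p = 5/9.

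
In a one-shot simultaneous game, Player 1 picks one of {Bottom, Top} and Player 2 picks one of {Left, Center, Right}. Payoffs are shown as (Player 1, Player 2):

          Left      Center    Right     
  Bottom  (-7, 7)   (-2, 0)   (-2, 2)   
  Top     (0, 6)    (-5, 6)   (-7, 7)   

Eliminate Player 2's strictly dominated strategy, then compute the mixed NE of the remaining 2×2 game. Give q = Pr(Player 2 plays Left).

Player 2's strategy Center is strictly dominated by Right: 2 > 0 and 7 > 6. Eliminate Center.
Player 2's mix must leave Player 1 indifferent between Bottom and Top.
  Player 1's payoff to Bottom: q·(-7) + (1−q)·(-2) = -5q - 2
  Player 1's payoff to Top: q·0 + (1−q)·(-7) = 7q - 7
  -5q - 2 = 7q - 7  ⇒  -12q = -5  ⇒  q = 5/12.

q = 5/12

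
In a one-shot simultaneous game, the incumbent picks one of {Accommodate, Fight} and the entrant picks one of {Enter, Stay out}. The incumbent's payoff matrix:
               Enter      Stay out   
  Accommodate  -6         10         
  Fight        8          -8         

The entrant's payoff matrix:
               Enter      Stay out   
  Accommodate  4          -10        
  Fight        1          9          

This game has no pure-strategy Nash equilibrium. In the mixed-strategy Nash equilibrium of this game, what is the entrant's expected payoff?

23/11

The incumbent's mix must leave the entrant indifferent between Enter and Stay out.
  the entrant's payoff from Enter: p·4 + (1−p)·1 = 3p + 1
  the entrant's payoff from Stay out: p·(-10) + (1−p)·9 = -19p + 9
  3p + 1 = -19p + 9  ⇒  22p = 8  ⇒  p = 4/11.
At equilibrium the entrant is indifferent across columns, so the entrant's payoff equals the payoff from Enter: (4/11)·4 + (7/11)·1 = 23/11.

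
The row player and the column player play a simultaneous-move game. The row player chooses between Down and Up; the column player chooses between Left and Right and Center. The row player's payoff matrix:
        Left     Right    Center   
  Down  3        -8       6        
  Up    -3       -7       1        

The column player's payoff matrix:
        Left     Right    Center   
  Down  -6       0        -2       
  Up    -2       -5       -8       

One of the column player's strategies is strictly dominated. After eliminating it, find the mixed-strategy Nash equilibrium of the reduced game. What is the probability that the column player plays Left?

q = 1/7

The column player's strategy Center is strictly dominated by Right: 0 > -2 and -5 > -8. Eliminate Center.
For the row player to be willing to mix, the row player must be indifferent between Down and Up, which pins down the column player's mix.
  the row player's payoff to Down: q·3 + (1−q)·(-8) = 11q - 8
  the row player's payoff to Up: q·(-3) + (1−q)·(-7) = 4q - 7
  11q - 8 = 4q - 7  ⇒  7q = 1  ⇒  q = 1/7.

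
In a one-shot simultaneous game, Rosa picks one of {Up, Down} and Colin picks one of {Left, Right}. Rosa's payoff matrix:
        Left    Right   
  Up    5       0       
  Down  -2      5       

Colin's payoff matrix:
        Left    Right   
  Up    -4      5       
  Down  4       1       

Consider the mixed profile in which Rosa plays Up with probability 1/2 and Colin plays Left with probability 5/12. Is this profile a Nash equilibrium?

No

Given Rosa's mix p = 1/2, Colin's payoff from Left is 0 but from Right is 3. Colin strictly prefers Right, so Colin would not mix.
So the proposed profile is not a Nash equilibrium.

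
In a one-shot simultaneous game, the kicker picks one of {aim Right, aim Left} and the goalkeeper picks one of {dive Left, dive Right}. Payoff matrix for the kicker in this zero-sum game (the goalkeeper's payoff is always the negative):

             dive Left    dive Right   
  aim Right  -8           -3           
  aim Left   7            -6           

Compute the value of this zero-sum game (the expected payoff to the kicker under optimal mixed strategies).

The goalkeeper's mix must leave the kicker indifferent between aim Right and aim Left.
  the kicker's payoff from aim Right: q·(-8) + (1−q)·(-3) = -5q - 3
  the kicker's payoff from aim Left: q·7 + (1−q)·(-6) = 13q - 6
  -5q - 3 = 13q - 6  ⇒  -18q = -3  ⇒  q = 1/6.
The value is the kicker's expected payoff against this mix (using aim Right): (1/6)·(-8) + (5/6)·(-3) = -23/6.

v = -23/6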